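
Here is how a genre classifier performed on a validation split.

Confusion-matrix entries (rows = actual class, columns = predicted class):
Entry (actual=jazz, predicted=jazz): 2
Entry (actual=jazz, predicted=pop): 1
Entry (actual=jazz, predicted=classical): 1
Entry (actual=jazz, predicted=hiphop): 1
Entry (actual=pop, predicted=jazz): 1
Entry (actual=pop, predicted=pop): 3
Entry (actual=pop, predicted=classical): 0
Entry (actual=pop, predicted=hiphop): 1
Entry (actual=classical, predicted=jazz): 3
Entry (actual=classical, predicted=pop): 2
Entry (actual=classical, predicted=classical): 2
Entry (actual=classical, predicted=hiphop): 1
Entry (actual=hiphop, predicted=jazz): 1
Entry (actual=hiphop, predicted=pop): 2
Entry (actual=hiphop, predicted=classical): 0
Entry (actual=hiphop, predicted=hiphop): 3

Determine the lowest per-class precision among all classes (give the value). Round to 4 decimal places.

Per-class precision (TP/(TP+FP)):
  jazz: TP=2, FP=1+3+1=5 → 2/7 = 0.28571
  pop: TP=3, FP=1+2+2=5 → 3/8 = 0.37500
  classical: TP=2, FP=1+0+0=1 → 2/3 = 0.66667
  hiphop: TP=3, FP=1+1+1=3 → 3/6 = 0.50000
Lowest is class 'jazz' with precision = 0.2857.

0.2857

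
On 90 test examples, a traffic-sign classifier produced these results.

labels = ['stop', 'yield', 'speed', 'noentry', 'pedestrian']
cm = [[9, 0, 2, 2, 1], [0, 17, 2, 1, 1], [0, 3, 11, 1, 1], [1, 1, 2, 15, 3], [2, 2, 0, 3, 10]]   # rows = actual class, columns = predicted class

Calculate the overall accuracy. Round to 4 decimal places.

Accuracy = trace / total = (9+17+11+15+10=62) / 90 = 62/90 = 0.6889

0.6889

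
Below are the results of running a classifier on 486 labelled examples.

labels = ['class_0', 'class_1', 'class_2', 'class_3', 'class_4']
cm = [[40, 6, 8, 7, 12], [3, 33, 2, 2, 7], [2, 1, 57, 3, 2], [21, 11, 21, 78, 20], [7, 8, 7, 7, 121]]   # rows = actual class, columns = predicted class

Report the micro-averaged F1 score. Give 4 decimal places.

0.6770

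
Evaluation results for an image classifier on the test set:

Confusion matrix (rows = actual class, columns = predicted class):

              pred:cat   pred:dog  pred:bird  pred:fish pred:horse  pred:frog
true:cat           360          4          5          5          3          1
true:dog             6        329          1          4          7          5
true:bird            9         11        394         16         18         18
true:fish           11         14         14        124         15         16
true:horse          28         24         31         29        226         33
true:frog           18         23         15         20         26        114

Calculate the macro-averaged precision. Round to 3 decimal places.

0.751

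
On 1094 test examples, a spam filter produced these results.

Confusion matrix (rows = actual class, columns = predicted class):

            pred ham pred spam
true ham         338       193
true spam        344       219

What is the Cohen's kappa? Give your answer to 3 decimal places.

0.025

Observed agreement pₒ = trace/N = 557/1094 = 0.5091
Expected agreement pₑ = Σ (rowᵢ·colᵢ)/N² = (531·682 + 563·412)/1094² = 0.4964
κ = (pₒ − pₑ)/(1 − pₑ) = (0.5091 − 0.4964)/(1 − 0.4964) = 0.025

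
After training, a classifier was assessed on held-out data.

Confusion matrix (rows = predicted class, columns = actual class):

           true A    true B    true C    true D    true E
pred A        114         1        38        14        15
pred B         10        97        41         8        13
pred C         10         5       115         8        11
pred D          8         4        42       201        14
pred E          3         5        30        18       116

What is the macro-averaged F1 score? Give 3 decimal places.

Per-class F1 score (2·TP/(2·TP+FP+FN)):
  A: TP=114, FP=1+38+14+15=68, FN=10+10+8+3=31 → 228/327 = 0.6972
  B: TP=97, FP=10+41+8+13=72, FN=1+5+4+5=15 → 194/281 = 0.6904
  C: TP=115, FP=10+5+8+11=34, FN=38+41+42+30=151 → 230/415 = 0.5542
  D: TP=201, FP=8+4+42+14=68, FN=14+8+8+18=48 → 402/518 = 0.7761
  E: TP=116, FP=3+5+30+18=56, FN=15+13+11+14=53 → 232/341 = 0.6804
Macro-F1 score = mean = (0.6972 + 0.6904 + 0.5542 + 0.7761 + 0.6804) / 5 = 0.680

0.680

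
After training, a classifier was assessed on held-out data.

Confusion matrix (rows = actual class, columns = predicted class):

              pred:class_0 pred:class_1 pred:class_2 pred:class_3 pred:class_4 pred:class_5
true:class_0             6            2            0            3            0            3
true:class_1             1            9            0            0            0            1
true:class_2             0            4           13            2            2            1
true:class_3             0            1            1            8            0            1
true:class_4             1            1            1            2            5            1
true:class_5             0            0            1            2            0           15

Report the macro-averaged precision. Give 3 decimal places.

0.660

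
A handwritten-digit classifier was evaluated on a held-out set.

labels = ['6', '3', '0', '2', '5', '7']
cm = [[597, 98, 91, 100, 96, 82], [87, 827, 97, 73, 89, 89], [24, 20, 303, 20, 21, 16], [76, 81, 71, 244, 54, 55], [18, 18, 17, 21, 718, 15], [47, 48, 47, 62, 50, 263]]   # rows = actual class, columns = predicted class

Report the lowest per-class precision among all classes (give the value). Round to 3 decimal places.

Per-class precision (TP/(TP+FP)):
  6: TP=597, FP=87+24+76+18+47=252 → 597/849 = 0.7032
  3: TP=827, FP=98+20+81+18+48=265 → 827/1092 = 0.7573
  0: TP=303, FP=91+97+71+17+47=323 → 303/626 = 0.4840
  2: TP=244, FP=100+73+20+21+62=276 → 244/520 = 0.4692
  5: TP=718, FP=96+89+21+54+50=310 → 718/1028 = 0.6984
  7: TP=263, FP=82+89+16+55+15=257 → 263/520 = 0.5058
Lowest is class '2' with precision = 0.469.

0.469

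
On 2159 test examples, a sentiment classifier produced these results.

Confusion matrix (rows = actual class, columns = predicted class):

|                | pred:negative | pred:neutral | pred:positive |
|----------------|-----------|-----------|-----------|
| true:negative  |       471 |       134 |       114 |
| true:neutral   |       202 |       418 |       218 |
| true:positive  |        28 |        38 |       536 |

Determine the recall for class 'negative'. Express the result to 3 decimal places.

0.655

Take TP from the diagonal, FP from the rest of the 'negative' prediction marginal, FN from the rest of the 'negative' actual marginal.
recall = TP/(TP+FN).
negative: TP=471, FN=134+114=248 → 471/719 = 0.6551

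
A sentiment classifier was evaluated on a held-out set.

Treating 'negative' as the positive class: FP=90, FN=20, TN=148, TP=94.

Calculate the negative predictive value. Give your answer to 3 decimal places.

0.881

NPV = TN/(TN+FN) = 148/(148+20) = 0.881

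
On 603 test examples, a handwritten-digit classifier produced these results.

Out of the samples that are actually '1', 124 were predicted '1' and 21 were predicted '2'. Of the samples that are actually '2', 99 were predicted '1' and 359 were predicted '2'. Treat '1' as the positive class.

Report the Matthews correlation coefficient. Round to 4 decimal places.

0.5657

MCC = (TP·TN − FP·FN) / √((TP+FP)(TP+FN)(TN+FP)(TN+FN))
Numerator = 124·359 − 99·21 = 42437
Denominator = √(223·145·458·380) = √5627583400 = 75017.2207
MCC = 42437 / 75017.2207 = 0.5657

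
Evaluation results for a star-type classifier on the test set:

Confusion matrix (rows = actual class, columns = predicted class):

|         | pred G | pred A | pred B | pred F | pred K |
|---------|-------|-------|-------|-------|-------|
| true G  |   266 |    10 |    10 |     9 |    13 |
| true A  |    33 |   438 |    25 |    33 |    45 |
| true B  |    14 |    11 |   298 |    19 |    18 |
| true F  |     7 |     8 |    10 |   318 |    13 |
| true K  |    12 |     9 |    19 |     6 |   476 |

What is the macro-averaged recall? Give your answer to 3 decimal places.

0.852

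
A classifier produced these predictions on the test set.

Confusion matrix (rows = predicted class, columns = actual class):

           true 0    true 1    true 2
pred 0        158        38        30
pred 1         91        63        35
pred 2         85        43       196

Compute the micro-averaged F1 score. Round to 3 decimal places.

0.564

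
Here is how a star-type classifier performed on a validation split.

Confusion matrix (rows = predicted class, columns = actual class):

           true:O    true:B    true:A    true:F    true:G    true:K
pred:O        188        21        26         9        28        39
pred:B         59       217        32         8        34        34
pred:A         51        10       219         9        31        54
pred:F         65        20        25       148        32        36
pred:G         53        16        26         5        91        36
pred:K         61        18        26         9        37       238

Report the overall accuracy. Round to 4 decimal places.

0.5475

Accuracy = trace / total = (188+217+219+148+91+238=1101) / 2011 = 1101/2011 = 0.5475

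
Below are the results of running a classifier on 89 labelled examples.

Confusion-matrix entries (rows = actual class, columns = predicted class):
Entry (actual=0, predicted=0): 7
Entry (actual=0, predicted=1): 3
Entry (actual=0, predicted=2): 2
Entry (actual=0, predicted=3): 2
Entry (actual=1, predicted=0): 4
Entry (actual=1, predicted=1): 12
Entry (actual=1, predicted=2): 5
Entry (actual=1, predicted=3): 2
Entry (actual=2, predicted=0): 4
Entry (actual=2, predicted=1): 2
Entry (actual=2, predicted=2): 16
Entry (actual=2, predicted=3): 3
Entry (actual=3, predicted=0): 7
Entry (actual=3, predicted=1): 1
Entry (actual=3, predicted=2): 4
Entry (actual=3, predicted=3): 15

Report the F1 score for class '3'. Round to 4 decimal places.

0.6122

Treat '3' as positive and all other classes as negative.
F1 score = 2·TP/(2·TP+FP+FN).
3: TP=15, FP=2+2+3=7, FN=7+1+4=12 → 30/49 = 0.61224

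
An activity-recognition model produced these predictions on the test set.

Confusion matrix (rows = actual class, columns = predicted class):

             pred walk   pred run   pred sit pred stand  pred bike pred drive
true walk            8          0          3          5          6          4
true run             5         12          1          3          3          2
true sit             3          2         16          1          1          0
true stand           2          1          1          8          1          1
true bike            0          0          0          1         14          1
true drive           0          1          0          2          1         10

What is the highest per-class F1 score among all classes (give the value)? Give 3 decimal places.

Per-class F1 score (2·TP/(2·TP+FP+FN)):
  walk: TP=8, FP=5+3+2+0+0=10, FN=0+3+5+6+4=18 → 16/44 = 0.3636
  run: TP=12, FP=0+2+1+0+1=4, FN=5+1+3+3+2=14 → 24/42 = 0.5714
  sit: TP=16, FP=3+1+1+0+0=5, FN=3+2+1+1+0=7 → 32/44 = 0.7273
  stand: TP=8, FP=5+3+1+1+2=12, FN=2+1+1+1+1=6 → 16/34 = 0.4706
  bike: TP=14, FP=6+3+1+1+1=12, FN=0+0+0+1+1=2 → 28/42 = 0.6667
  drive: TP=10, FP=4+2+0+1+1=8, FN=0+1+0+2+1=4 → 20/32 = 0.6250
Highest is class 'sit' with F1 score = 0.727.

0.727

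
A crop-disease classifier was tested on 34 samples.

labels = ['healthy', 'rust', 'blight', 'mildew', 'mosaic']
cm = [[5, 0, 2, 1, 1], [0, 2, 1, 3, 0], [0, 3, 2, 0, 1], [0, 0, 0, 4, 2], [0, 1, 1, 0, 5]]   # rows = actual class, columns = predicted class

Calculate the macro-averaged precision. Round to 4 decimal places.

Per-class precision (TP/(TP+FP)):
  healthy: TP=5, FP=0+0+0+0=0 → 5/5 = 1.00000
  rust: TP=2, FP=0+3+0+1=4 → 2/6 = 0.33333
  blight: TP=2, FP=2+1+0+1=4 → 2/6 = 0.33333
  mildew: TP=4, FP=1+3+0+0=4 → 4/8 = 0.50000
  mosaic: TP=5, FP=1+0+1+2=4 → 5/9 = 0.55556
Macro-precision = mean = (1.00000 + 0.33333 + 0.33333 + 0.50000 + 0.55556) / 5 = 0.5444

0.5444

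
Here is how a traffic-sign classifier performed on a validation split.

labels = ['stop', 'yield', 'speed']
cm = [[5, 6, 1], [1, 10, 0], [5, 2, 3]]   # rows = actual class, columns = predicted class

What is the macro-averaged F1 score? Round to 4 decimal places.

Per-class F1 score (2·TP/(2·TP+FP+FN)):
  stop: TP=5, FP=1+5=6, FN=6+1=7 → 10/23 = 0.43478
  yield: TP=10, FP=6+2=8, FN=1+0=1 → 20/29 = 0.68966
  speed: TP=3, FP=1+0=1, FN=5+2=7 → 6/14 = 0.42857
Macro-F1 score = mean = (0.43478 + 0.68966 + 0.42857) / 3 = 0.5177

0.5177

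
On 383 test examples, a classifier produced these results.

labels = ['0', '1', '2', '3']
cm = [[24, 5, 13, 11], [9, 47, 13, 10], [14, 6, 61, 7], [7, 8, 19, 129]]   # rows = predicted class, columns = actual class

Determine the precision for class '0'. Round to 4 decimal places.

0.4528

precision = TP/(TP+FP).
0: TP=24, FP=5+13+11=29 → 24/53 = 0.45283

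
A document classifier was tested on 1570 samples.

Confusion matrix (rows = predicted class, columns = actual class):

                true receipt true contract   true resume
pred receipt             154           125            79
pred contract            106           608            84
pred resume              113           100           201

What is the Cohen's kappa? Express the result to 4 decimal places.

Observed agreement pₒ = trace/N = 963/1570 = 0.61338
Expected agreement pₑ = Σ (rowᵢ·colᵢ)/N² = (373·358 + 833·798 + 364·414)/1570² = 0.38499
κ = (pₒ − pₑ)/(1 − pₑ) = (0.61338 − 0.38499)/(1 − 0.38499) = 0.3714

0.3714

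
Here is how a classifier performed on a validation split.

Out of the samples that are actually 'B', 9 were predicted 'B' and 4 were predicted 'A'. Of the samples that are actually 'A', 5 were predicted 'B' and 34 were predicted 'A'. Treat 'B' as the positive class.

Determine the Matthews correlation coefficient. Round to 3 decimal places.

0.551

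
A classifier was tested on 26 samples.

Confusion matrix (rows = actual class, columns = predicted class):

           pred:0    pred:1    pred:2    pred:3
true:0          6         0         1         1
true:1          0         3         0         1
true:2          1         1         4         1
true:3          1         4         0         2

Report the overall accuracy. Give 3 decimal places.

0.577

Accuracy = trace / total = (6+3+4+2=15) / 26 = 15/26 = 0.577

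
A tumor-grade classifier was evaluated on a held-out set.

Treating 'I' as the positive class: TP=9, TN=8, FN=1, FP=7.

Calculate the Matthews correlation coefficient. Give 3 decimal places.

MCC = (TP·TN − FP·FN) / √((TP+FP)(TP+FN)(TN+FP)(TN+FN))
Numerator = 9·8 − 7·1 = 65
Denominator = √(16·10·15·9) = √21600 = 146.9694
MCC = 65 / 146.9694 = 0.442

0.442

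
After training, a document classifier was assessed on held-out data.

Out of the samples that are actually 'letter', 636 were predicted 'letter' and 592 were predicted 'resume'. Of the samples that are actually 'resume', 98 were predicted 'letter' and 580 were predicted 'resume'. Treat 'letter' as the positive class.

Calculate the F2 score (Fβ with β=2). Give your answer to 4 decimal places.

Fβ = (1+β²)·TP / ((1+β²)·TP + β²·FN + FP), with β²=4
= 5·636 / (5·636 + 4·592 + 98) = 0.5632

0.5632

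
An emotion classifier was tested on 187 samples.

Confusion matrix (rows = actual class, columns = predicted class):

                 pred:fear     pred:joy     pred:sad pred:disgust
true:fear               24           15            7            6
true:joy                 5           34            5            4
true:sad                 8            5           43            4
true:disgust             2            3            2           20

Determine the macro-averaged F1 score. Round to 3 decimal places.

0.641

Per-class F1 score (2·TP/(2·TP+FP+FN)):
  fear: TP=24, FP=5+8+2=15, FN=15+7+6=28 → 48/91 = 0.5275
  joy: TP=34, FP=15+5+3=23, FN=5+5+4=14 → 68/105 = 0.6476
  sad: TP=43, FP=7+5+2=14, FN=8+5+4=17 → 86/117 = 0.7350
  disgust: TP=20, FP=6+4+4=14, FN=2+3+2=7 → 40/61 = 0.6557
Macro-F1 score = mean = (0.5275 + 0.6476 + 0.7350 + 0.6557) / 4 = 0.641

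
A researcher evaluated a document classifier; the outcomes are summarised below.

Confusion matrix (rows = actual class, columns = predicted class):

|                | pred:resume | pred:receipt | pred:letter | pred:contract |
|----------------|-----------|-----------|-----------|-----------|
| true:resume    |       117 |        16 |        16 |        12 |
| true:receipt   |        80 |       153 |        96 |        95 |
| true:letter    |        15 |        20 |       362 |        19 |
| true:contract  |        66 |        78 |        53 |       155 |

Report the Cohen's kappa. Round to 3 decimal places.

0.435

Observed agreement pₒ = trace/N = 787/1353 = 0.5817
Expected agreement pₑ = Σ (rowᵢ·colᵢ)/N² = (161·278 + 424·267 + 416·527 + 352·281)/1353² = 0.2601
κ = (pₒ − pₑ)/(1 − pₑ) = (0.5817 − 0.2601)/(1 − 0.2601) = 0.435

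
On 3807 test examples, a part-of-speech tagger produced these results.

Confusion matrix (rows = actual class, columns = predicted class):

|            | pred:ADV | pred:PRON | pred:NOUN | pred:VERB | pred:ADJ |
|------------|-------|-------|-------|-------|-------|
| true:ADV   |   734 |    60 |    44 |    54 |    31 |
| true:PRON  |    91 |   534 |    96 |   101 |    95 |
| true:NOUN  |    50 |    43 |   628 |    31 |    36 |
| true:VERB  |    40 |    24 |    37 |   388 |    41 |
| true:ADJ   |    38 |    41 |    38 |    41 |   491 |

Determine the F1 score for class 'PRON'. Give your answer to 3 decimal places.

0.660

F1 score = 2·TP/(2·TP+FP+FN).
PRON: TP=534, FP=60+43+24+41=168, FN=91+96+101+95=383 → 1068/1619 = 0.6597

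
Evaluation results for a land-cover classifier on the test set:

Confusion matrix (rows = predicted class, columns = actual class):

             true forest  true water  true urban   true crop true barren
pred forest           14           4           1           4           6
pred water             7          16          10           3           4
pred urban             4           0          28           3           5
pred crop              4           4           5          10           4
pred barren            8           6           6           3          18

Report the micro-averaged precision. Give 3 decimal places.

Micro-averaging pools counts across classes: ΣTP=86, ΣFP=91, ΣFN=91.
Micro-precision = TP/(TP+FP) on pooled counts = 0.486 (equals overall accuracy in single-label multiclass).

0.486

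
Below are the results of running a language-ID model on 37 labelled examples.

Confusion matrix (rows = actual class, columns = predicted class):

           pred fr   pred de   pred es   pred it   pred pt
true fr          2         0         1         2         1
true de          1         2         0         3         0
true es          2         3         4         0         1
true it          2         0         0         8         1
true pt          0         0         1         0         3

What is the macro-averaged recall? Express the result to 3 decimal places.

0.509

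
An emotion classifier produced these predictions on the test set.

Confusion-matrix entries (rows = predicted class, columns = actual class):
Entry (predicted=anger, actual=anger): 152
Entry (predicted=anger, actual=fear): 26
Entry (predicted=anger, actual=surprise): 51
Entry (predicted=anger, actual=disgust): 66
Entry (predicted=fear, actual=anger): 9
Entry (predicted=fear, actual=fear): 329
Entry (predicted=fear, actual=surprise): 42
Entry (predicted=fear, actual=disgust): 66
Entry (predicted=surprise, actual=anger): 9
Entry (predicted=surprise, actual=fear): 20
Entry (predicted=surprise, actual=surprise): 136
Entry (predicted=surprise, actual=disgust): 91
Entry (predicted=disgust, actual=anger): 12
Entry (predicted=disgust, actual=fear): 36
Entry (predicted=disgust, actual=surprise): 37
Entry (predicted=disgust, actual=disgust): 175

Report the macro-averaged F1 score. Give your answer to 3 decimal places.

0.615

Per-class F1 score (2·TP/(2·TP+FP+FN)):
  anger: TP=152, FP=26+51+66=143, FN=9+9+12=30 → 304/477 = 0.6373
  fear: TP=329, FP=9+42+66=117, FN=26+20+36=82 → 658/857 = 0.7678
  surprise: TP=136, FP=9+20+91=120, FN=51+42+37=130 → 272/522 = 0.5211
  disgust: TP=175, FP=12+36+37=85, FN=66+66+91=223 → 350/658 = 0.5319
Macro-F1 score = mean = (0.6373 + 0.7678 + 0.5211 + 0.5319) / 4 = 0.615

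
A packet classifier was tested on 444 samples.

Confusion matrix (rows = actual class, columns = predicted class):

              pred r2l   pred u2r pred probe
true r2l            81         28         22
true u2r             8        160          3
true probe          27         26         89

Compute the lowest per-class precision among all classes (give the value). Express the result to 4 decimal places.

Per-class precision (TP/(TP+FP)):
  r2l: TP=81, FP=8+27=35 → 81/116 = 0.69828
  u2r: TP=160, FP=28+26=54 → 160/214 = 0.74766
  probe: TP=89, FP=22+3=25 → 89/114 = 0.78070
Lowest is class 'r2l' with precision = 0.6983.

0.6983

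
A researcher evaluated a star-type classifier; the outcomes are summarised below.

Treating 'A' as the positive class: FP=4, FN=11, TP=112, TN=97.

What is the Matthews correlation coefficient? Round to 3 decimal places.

0.867

MCC = (TP·TN − FP·FN) / √((TP+FP)(TP+FN)(TN+FP)(TN+FN))
Numerator = 112·97 − 4·11 = 10820
Denominator = √(116·123·101·108) = √155635344 = 12475.3895
MCC = 10820 / 12475.3895 = 0.867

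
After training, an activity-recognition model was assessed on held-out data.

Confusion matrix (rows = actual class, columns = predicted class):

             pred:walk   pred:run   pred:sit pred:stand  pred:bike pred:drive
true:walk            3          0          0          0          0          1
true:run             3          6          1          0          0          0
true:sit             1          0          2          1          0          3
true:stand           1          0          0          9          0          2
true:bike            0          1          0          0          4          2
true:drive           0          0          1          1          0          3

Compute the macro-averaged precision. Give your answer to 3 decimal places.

Per-class precision (TP/(TP+FP)):
  walk: TP=3, FP=3+1+1+0+0=5 → 3/8 = 0.3750
  run: TP=6, FP=0+0+0+1+0=1 → 6/7 = 0.8571
  sit: TP=2, FP=0+1+0+0+1=2 → 2/4 = 0.5000
  stand: TP=9, FP=0+0+1+0+1=2 → 9/11 = 0.8182
  bike: TP=4, FP=0+0+0+0+0=0 → 4/4 = 1.0000
  drive: TP=3, FP=1+0+3+2+2=8 → 3/11 = 0.2727
Macro-precision = mean = (0.3750 + 0.8571 + 0.5000 + 0.8182 + 1.0000 + 0.2727) / 6 = 0.637

0.637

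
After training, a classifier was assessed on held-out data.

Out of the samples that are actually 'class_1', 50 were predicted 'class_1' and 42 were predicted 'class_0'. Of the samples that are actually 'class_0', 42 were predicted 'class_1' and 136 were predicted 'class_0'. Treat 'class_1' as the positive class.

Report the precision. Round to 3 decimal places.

0.543

Precision = TP/(TP+FP) = 50/(50+42) = 50/92 = 0.543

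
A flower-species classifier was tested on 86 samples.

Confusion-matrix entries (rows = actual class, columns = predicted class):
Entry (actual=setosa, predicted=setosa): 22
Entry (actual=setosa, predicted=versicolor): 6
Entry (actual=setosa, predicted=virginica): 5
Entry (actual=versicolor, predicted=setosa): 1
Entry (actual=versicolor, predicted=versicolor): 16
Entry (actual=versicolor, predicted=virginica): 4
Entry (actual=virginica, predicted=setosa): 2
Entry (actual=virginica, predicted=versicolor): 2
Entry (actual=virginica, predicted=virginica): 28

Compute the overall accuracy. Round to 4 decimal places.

Accuracy = trace / total = (22+16+28=66) / 86 = 66/86 = 0.7674

0.7674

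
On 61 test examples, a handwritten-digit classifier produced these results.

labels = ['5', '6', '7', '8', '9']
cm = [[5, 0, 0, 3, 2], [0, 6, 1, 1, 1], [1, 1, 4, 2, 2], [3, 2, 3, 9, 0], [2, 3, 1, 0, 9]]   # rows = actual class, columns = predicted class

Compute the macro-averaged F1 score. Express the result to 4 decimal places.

Per-class F1 score (2·TP/(2·TP+FP+FN)):
  5: TP=5, FP=0+1+3+2=6, FN=0+0+3+2=5 → 10/21 = 0.47619
  6: TP=6, FP=0+1+2+3=6, FN=0+1+1+1=3 → 12/21 = 0.57143
  7: TP=4, FP=0+1+3+1=5, FN=1+1+2+2=6 → 8/19 = 0.42105
  8: TP=9, FP=3+1+2+0=6, FN=3+2+3+0=8 → 18/32 = 0.56250
  9: TP=9, FP=2+1+2+0=5, FN=2+3+1+0=6 → 18/29 = 0.62069
Macro-F1 score = mean = (0.47619 + 0.57143 + 0.42105 + 0.56250 + 0.62069) / 5 = 0.5304

0.5304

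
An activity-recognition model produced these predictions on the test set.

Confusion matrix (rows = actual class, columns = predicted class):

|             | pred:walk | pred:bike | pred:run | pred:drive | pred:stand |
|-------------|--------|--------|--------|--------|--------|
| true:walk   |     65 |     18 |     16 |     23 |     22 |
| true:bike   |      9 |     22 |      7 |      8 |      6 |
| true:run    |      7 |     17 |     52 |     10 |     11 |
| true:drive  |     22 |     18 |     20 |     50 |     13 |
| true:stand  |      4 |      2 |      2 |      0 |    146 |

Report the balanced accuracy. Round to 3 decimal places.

Balanced accuracy = mean of per-class recall.
  walk: recall = 65/144 = 0.4514
  bike: recall = 22/52 = 0.4231
  run: recall = 52/97 = 0.5361
  drive: recall = 50/123 = 0.4065
  stand: recall = 146/154 = 0.9481
Mean = (0.4514 + 0.4231 + 0.5361 + 0.4065 + 0.9481) / 5 = 0.553

0.553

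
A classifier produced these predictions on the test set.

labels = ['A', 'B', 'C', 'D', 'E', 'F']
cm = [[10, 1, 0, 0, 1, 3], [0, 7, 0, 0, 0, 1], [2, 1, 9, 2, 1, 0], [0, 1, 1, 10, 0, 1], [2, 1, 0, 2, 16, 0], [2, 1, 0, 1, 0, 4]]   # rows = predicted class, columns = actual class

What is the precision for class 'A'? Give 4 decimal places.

0.6667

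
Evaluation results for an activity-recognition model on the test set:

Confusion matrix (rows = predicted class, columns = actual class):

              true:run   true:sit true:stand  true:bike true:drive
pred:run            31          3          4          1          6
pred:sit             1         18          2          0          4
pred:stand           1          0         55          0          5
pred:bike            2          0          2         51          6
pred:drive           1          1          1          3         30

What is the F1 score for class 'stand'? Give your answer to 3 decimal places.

0.880

Take TP from the diagonal, FP from the rest of the 'stand' prediction marginal, FN from the rest of the 'stand' actual marginal.
F1 score = 2·TP/(2·TP+FP+FN).
stand: TP=55, FP=1+0+0+5=6, FN=4+2+2+1=9 → 110/125 = 0.8800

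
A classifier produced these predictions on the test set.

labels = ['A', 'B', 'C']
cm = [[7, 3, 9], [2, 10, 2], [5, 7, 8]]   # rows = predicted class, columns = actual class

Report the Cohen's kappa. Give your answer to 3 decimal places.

0.212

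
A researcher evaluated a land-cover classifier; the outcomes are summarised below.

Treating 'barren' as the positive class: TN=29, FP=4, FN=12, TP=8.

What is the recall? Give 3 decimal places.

0.400

Recall = TP/(TP+FN) = 8/(8+12) = 8/20 = 0.400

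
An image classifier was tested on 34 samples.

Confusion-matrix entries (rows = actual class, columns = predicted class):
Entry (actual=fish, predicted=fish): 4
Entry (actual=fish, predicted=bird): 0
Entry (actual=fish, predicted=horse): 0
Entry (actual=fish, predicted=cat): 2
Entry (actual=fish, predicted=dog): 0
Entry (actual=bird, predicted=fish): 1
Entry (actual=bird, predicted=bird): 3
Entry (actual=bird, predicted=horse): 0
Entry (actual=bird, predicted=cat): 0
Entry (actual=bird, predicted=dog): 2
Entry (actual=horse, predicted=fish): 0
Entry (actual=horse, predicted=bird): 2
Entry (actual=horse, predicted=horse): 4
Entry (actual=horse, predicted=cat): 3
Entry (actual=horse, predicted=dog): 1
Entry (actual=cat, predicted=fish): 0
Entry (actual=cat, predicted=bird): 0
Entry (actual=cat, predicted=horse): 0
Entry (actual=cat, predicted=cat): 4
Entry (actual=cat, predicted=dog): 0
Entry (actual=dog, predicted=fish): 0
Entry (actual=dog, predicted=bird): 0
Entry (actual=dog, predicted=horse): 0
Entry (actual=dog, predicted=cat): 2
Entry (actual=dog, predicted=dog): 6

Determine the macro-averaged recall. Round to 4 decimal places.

0.6633

Per-class recall (TP/(TP+FN)):
  fish: TP=4, FN=0+0+2+0=2 → 4/6 = 0.66667
  bird: TP=3, FN=1+0+0+2=3 → 3/6 = 0.50000
  horse: TP=4, FN=0+2+3+1=6 → 4/10 = 0.40000
  cat: TP=4, FN=0+0+0+0=0 → 4/4 = 1.00000
  dog: TP=6, FN=0+0+0+2=2 → 6/8 = 0.75000
Macro-recall = mean = (0.66667 + 0.50000 + 0.40000 + 1.00000 + 0.75000) / 5 = 0.6633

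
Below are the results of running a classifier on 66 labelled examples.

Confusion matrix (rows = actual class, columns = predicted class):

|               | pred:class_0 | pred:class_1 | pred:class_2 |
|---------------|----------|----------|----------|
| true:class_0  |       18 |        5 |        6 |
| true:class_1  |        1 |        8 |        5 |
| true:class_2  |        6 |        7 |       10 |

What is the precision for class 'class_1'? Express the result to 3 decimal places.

Treat 'class_1' as positive and all other classes as negative.
precision = TP/(TP+FP).
class_1: TP=8, FP=5+7=12 → 8/20 = 0.4000

0.400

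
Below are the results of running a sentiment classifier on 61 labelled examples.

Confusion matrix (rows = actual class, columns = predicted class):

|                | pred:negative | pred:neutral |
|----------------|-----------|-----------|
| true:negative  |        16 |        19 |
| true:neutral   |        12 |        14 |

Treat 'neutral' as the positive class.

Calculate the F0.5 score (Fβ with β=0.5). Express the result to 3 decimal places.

0.443

Fβ = (1+β²)·TP / ((1+β²)·TP + β²·FN + FP), with β²=1/4
= 1.25·14 / (1.25·14 + 0.25·12 + 19) = 0.443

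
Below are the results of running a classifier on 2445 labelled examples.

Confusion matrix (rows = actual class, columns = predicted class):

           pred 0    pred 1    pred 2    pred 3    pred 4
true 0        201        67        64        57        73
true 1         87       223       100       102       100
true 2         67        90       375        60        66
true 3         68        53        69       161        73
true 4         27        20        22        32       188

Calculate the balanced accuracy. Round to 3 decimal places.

Balanced accuracy = mean of per-class recall.
  0: recall = 201/462 = 0.4351
  1: recall = 223/612 = 0.3644
  2: recall = 375/658 = 0.5699
  3: recall = 161/424 = 0.3797
  4: recall = 188/289 = 0.6505
Mean = (0.4351 + 0.3644 + 0.5699 + 0.3797 + 0.6505) / 5 = 0.480

0.480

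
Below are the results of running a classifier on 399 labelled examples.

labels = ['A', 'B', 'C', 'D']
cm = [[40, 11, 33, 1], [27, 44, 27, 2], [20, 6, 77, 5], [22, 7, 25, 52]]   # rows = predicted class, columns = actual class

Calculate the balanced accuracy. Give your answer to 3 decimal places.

0.589

Balanced accuracy = mean of per-class recall.
  A: recall = 40/109 = 0.3670
  B: recall = 44/68 = 0.6471
  C: recall = 77/162 = 0.4753
  D: recall = 52/60 = 0.8667
Mean = (0.3670 + 0.6471 + 0.4753 + 0.8667) / 4 = 0.589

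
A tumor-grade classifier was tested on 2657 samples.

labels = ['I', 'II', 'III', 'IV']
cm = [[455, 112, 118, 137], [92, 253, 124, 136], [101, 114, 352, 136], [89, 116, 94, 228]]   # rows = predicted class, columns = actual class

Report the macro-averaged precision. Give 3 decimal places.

0.476

Per-class precision (TP/(TP+FP)):
  I: TP=455, FP=112+118+137=367 → 455/822 = 0.5535
  II: TP=253, FP=92+124+136=352 → 253/605 = 0.4182
  III: TP=352, FP=101+114+136=351 → 352/703 = 0.5007
  IV: TP=228, FP=89+116+94=299 → 228/527 = 0.4326
Macro-precision = mean = (0.5535 + 0.4182 + 0.5007 + 0.4326) / 4 = 0.476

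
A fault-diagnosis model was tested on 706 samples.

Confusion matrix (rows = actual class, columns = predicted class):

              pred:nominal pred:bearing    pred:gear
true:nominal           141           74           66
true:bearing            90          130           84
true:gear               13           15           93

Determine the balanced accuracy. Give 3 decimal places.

Balanced accuracy = mean of per-class recall.
  nominal: recall = 141/281 = 0.5018
  bearing: recall = 130/304 = 0.4276
  gear: recall = 93/121 = 0.7686
Mean = (0.5018 + 0.4276 + 0.7686) / 3 = 0.566

0.566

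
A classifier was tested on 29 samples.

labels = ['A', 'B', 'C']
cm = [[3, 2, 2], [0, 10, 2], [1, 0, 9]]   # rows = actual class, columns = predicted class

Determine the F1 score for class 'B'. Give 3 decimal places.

0.833

F1 score = 2·TP/(2·TP+FP+FN).
B: TP=10, FP=2+0=2, FN=0+2=2 → 20/24 = 0.8333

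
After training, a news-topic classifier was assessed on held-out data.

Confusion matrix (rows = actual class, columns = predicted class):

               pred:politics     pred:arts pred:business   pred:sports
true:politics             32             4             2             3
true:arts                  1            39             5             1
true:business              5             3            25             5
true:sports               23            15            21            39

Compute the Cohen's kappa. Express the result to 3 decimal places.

0.480

Observed agreement pₒ = trace/N = 135/223 = 0.6054
Expected agreement pₑ = Σ (rowᵢ·colᵢ)/N² = (41·61 + 46·61 + 38·53 + 98·48)/223² = 0.2418
κ = (pₒ − pₑ)/(1 − pₑ) = (0.6054 − 0.2418)/(1 − 0.2418) = 0.480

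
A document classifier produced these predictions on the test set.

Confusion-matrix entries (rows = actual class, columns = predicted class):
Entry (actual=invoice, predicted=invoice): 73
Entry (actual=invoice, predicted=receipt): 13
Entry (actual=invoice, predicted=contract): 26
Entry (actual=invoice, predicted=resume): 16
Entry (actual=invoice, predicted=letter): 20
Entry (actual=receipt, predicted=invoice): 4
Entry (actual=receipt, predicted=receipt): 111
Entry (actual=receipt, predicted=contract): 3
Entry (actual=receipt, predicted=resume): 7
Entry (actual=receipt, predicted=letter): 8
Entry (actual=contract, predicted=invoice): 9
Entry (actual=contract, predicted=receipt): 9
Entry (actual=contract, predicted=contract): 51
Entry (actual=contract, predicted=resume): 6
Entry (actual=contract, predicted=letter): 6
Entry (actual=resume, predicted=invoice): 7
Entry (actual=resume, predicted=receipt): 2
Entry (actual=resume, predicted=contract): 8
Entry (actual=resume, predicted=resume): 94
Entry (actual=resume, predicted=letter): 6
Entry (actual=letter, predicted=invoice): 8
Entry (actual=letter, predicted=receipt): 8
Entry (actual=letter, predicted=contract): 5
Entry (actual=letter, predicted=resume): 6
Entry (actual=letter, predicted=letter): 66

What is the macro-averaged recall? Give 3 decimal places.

Per-class recall (TP/(TP+FN)):
  invoice: TP=73, FN=13+26+16+20=75 → 73/148 = 0.4932
  receipt: TP=111, FN=4+3+7+8=22 → 111/133 = 0.8346
  contract: TP=51, FN=9+9+6+6=30 → 51/81 = 0.6296
  resume: TP=94, FN=7+2+8+6=23 → 94/117 = 0.8034
  letter: TP=66, FN=8+8+5+6=27 → 66/93 = 0.7097
Macro-recall = mean = (0.4932 + 0.8346 + 0.6296 + 0.8034 + 0.7097) / 5 = 0.694

0.694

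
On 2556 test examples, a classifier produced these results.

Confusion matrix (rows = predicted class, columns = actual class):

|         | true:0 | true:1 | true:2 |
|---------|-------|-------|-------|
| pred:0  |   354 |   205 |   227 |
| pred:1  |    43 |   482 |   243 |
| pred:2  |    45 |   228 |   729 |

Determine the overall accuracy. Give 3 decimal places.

0.612

Accuracy = trace / total = (354+482+729=1565) / 2556 = 1565/2556 = 0.612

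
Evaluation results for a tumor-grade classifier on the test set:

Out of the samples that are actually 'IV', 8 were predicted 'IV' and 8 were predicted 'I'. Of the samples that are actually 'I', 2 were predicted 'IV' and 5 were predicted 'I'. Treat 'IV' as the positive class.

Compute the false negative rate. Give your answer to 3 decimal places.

FNR = FN/(FN+TP) = 8/(8+8) = 0.500

0.500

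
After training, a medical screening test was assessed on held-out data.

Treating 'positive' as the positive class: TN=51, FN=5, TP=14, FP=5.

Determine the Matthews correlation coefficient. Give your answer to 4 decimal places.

MCC = (TP·TN − FP·FN) / √((TP+FP)(TP+FN)(TN+FP)(TN+FN))
Numerator = 14·51 − 5·5 = 689
Denominator = √(19·19·56·56) = √1132096 = 1064.0000
MCC = 689 / 1064.0000 = 0.6476

0.6476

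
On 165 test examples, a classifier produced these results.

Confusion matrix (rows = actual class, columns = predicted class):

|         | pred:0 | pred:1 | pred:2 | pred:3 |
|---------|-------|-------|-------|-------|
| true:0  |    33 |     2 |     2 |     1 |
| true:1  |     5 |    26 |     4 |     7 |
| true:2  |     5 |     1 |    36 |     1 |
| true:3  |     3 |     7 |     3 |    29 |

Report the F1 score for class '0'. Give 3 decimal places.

0.786

One-vs-rest for '0': TP = diagonal; FP = other classes predicted '0'; FN = '0' predicted as other.
F1 score = 2·TP/(2·TP+FP+FN).
0: TP=33, FP=5+5+3=13, FN=2+2+1=5 → 66/84 = 0.7857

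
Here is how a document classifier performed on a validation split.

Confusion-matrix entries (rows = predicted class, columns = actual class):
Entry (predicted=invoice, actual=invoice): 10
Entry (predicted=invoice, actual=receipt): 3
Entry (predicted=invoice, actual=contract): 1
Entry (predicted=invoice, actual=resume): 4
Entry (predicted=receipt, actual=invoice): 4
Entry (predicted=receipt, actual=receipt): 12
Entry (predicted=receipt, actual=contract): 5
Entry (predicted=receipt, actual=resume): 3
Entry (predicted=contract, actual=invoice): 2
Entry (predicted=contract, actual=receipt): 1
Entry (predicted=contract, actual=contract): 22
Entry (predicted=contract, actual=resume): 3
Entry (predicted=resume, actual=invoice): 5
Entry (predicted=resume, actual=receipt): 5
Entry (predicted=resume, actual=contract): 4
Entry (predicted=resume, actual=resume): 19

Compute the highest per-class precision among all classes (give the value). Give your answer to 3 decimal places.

0.786

Per-class precision (TP/(TP+FP)):
  invoice: TP=10, FP=3+1+4=8 → 10/18 = 0.5556
  receipt: TP=12, FP=4+5+3=12 → 12/24 = 0.5000
  contract: TP=22, FP=2+1+3=6 → 22/28 = 0.7857
  resume: TP=19, FP=5+5+4=14 → 19/33 = 0.5758
Highest is class 'contract' with precision = 0.786.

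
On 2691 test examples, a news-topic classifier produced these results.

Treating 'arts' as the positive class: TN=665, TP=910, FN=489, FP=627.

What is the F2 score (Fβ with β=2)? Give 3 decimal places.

0.638

Fβ = (1+β²)·TP / ((1+β²)·TP + β²·FN + FP), with β²=4
= 5·910 / (5·910 + 4·489 + 627) = 0.638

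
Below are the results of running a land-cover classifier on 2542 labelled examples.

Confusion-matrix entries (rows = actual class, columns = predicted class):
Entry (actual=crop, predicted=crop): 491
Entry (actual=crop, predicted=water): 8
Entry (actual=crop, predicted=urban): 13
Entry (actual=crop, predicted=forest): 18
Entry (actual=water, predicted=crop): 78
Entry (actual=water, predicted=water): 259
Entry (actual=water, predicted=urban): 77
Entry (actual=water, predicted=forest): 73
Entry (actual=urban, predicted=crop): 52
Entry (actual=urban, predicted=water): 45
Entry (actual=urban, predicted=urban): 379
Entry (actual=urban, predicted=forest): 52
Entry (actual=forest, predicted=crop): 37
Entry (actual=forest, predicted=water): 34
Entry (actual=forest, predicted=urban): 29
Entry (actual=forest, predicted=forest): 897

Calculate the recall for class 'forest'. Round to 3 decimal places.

recall = TP/(TP+FN).
forest: TP=897, FN=37+34+29=100 → 897/997 = 0.8997

0.900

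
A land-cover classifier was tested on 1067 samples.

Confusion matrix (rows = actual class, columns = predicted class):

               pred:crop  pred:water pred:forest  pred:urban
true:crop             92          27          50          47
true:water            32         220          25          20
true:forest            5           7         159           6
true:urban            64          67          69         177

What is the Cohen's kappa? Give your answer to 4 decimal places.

Observed agreement pₒ = trace/N = 648/1067 = 0.60731
Expected agreement pₑ = Σ (rowᵢ·colᵢ)/N² = (216·193 + 297·321 + 177·303 + 377·250)/1067² = 0.25025
κ = (pₒ − pₑ)/(1 − pₑ) = (0.60731 − 0.25025)/(1 − 0.25025) = 0.4762

0.4762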